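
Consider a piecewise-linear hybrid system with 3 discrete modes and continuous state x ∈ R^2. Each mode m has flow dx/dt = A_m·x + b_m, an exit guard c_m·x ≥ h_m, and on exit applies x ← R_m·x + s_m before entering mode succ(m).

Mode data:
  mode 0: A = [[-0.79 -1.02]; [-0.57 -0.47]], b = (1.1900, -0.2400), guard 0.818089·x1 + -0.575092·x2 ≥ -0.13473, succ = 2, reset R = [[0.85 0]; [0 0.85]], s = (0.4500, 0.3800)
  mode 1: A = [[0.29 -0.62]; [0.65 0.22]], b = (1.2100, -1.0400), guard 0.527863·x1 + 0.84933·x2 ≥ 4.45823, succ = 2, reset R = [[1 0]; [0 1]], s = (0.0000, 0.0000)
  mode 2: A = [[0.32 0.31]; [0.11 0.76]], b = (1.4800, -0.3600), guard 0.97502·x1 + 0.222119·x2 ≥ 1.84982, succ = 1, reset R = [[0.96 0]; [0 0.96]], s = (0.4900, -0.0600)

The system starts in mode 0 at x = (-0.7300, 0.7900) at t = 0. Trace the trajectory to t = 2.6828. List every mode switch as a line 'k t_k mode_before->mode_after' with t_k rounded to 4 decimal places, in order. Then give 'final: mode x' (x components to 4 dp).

1 1.0738 0->2
2 1.6223 2->1
final: 1 3.4048 1.9403

Mode 0: guard c·x = -0.1347 hit at Δt = 1.0738 (t = 1.0738), x⁻ = (0.1132, 0.3953) → reset → x⁺ = (0.5462, 0.7160), jump to mode 2
Mode 2: guard c·x = 1.8498 hit at Δt = 0.5485 (t = 1.6223), x⁻ = (1.6875, 0.9205) → reset → x⁺ = (2.1100, 0.8236), jump to mode 1
Mode 1: flow for 1.0605 to horizon, guard not reached → x = (3.4048, 1.9403)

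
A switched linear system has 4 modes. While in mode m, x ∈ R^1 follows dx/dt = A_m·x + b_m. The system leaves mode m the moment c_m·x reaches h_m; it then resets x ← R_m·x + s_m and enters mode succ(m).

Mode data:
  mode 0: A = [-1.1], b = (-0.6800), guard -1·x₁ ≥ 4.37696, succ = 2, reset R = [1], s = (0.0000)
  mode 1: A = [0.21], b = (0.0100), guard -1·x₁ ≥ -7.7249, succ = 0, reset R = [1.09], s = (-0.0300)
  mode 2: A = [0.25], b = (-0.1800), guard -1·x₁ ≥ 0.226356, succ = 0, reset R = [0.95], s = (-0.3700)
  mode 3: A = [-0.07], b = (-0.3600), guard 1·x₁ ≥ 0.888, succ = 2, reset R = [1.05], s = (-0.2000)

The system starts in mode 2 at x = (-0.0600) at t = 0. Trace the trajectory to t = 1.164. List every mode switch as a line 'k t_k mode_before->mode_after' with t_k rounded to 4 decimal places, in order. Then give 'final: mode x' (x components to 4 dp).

Mode 2: guard c·x = 0.2264 hit at Δt = 0.7733 (t = 0.7733), x⁻ = (-0.2264) → reset → x⁺ = (-0.5850), jump to mode 0
Mode 0: flow for 0.3907 to horizon, guard not reached → x = (-0.5966)

1 0.7733 2->0
final: 0 -0.5966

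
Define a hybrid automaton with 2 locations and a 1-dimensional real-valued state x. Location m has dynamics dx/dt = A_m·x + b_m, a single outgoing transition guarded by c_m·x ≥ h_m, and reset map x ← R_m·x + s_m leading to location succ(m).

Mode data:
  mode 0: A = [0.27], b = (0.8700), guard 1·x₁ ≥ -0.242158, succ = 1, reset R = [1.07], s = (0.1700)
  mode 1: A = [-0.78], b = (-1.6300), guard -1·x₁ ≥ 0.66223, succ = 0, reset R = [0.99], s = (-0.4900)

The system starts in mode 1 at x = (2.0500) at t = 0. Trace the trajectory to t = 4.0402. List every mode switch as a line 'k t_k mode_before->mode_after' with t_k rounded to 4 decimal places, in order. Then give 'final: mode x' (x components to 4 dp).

Mode 1: guard c·x = 0.6622 hit at Δt = 1.3650 (t = 1.3650), x⁻ = (-0.6622) → reset → x⁺ = (-1.1456), jump to mode 0
Mode 0: guard c·x = -0.2422 hit at Δt = 1.3378 (t = 2.7028), x⁻ = (-0.2422) → reset → x⁺ = (-0.0891), jump to mode 1
Mode 1: guard c·x = 0.6622 hit at Δt = 0.4327 (t = 3.1355), x⁻ = (-0.6622) → reset → x⁺ = (-1.1456), jump to mode 0
Mode 0: flow for 0.9047 to horizon, guard not reached → x = (-0.5711)

1 1.3650 1->0
2 2.7028 0->1
3 3.1355 1->0
final: 0 -0.5711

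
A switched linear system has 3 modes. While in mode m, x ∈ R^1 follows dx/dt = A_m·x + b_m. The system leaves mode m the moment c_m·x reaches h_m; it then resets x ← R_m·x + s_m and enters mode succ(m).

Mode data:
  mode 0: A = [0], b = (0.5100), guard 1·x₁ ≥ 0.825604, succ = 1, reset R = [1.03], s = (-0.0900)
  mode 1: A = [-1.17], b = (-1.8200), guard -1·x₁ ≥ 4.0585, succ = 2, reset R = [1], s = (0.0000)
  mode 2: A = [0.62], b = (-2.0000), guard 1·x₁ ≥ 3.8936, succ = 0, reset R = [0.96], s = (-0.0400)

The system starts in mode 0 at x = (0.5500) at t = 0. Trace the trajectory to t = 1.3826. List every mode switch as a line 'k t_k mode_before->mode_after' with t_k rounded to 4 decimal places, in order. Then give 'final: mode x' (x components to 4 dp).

Mode 0: guard c·x = 0.8256 hit at Δt = 0.5404 (t = 0.5404), x⁻ = (0.8256) → reset → x⁺ = (0.7604), jump to mode 1
Mode 1: flow for 0.8422 to horizon, guard not reached → x = (-0.6910)

1 0.5404 0->1
final: 1 -0.6910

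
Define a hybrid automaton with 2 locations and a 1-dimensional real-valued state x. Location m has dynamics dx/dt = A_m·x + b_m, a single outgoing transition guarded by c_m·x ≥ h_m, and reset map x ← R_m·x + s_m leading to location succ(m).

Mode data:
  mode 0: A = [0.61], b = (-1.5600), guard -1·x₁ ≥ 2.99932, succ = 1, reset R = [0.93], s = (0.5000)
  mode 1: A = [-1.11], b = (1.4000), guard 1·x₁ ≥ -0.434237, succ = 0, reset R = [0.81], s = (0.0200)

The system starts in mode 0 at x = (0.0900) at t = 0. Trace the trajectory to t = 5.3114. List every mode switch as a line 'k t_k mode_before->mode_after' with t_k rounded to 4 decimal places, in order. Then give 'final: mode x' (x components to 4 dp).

Mode 0: guard c·x = 2.9993 hit at Δt = 1.3309 (t = 1.3309), x⁻ = (-2.9993) → reset → x⁺ = (-2.2894), jump to mode 1
Mode 1: guard c·x = -0.4342 hit at Δt = 0.6659 (t = 1.9968), x⁻ = (-0.4342) → reset → x⁺ = (-0.3317), jump to mode 0
Mode 0: guard c·x = 2.9993 hit at Δt = 1.0722 (t = 3.0690), x⁻ = (-2.9993) → reset → x⁺ = (-2.2894), jump to mode 1
Mode 1: guard c·x = -0.4342 hit at Δt = 0.6659 (t = 3.7349), x⁻ = (-0.4342) → reset → x⁺ = (-0.3317), jump to mode 0
Mode 0: guard c·x = 2.9993 hit at Δt = 1.0722 (t = 4.8071), x⁻ = (-2.9993) → reset → x⁺ = (-2.2894), jump to mode 1
Mode 1: flow for 0.5043 to horizon, guard not reached → x = (-0.7674)

1 1.3309 0->1
2 1.9968 1->0
3 3.0690 0->1
4 3.7349 1->0
5 4.8071 0->1
final: 1 -0.7674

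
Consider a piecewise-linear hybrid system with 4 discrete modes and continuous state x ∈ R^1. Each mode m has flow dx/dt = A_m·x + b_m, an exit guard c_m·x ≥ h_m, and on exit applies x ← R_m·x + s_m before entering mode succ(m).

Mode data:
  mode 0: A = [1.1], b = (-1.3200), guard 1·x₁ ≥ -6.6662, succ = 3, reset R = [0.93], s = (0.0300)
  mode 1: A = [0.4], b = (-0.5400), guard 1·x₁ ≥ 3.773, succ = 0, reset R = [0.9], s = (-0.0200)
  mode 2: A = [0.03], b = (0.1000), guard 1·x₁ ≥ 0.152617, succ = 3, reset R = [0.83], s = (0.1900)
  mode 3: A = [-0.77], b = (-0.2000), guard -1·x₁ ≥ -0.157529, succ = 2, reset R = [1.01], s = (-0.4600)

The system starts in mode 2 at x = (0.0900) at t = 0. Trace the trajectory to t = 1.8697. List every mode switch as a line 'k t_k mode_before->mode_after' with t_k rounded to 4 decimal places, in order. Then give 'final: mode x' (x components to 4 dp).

Mode 2: guard c·x = 0.1526 hit at Δt = 0.6042 (t = 0.6042), x⁻ = (0.1526) → reset → x⁺ = (0.3167), jump to mode 3
Mode 3: guard c·x = -0.1575 hit at Δt = 0.4196 (t = 1.0238), x⁻ = (0.1575) → reset → x⁺ = (-0.3009), jump to mode 2
Mode 2: flow for 0.8459 to horizon, guard not reached → x = (-0.2230)

1 0.6042 2->3
2 1.0238 3->2
final: 2 -0.2230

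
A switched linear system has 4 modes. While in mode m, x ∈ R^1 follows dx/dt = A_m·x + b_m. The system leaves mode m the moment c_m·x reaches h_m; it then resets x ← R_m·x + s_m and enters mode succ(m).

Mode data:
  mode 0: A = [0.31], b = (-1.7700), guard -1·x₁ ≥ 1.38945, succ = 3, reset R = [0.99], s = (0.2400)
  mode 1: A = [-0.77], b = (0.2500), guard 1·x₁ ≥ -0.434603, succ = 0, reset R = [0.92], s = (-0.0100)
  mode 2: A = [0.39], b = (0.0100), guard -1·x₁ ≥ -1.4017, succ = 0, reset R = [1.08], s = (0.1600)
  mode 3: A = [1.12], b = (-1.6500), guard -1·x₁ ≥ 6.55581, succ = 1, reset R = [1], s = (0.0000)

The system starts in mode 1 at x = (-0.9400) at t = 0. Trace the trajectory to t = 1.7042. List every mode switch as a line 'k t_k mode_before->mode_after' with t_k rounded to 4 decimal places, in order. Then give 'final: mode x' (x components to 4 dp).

Mode 1: guard c·x = -0.4346 hit at Δt = 0.6626 (t = 0.6626), x⁻ = (-0.4346) → reset → x⁺ = (-0.4098), jump to mode 0
Mode 0: guard c·x = 1.3895 hit at Δt = 0.4790 (t = 1.1416), x⁻ = (-1.3894) → reset → x⁺ = (-1.1356), jump to mode 3
Mode 3: flow for 0.5626 to horizon, guard not reached → x = (-3.4256)

1 0.6626 1->0
2 1.1416 0->3
final: 3 -3.4256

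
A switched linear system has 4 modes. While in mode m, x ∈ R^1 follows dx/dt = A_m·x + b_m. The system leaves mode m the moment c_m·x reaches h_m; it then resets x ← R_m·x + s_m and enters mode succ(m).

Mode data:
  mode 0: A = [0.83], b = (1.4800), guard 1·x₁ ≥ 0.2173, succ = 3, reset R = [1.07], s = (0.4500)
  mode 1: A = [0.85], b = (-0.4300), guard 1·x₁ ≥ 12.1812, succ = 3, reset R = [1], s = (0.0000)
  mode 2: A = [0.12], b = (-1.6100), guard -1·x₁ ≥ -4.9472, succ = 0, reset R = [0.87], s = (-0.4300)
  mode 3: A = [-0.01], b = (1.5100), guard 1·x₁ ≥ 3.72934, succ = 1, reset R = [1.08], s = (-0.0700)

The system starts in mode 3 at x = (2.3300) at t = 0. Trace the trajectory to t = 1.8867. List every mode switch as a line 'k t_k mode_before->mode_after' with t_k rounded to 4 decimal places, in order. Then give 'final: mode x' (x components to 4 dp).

Mode 3: guard c·x = 3.7293 hit at Δt = 0.9457 (t = 0.9457), x⁻ = (3.7293) → reset → x⁺ = (3.9577), jump to mode 1
Mode 1: flow for 0.9410 to horizon, guard not reached → x = (8.1869)

1 0.9457 3->1
final: 1 8.1869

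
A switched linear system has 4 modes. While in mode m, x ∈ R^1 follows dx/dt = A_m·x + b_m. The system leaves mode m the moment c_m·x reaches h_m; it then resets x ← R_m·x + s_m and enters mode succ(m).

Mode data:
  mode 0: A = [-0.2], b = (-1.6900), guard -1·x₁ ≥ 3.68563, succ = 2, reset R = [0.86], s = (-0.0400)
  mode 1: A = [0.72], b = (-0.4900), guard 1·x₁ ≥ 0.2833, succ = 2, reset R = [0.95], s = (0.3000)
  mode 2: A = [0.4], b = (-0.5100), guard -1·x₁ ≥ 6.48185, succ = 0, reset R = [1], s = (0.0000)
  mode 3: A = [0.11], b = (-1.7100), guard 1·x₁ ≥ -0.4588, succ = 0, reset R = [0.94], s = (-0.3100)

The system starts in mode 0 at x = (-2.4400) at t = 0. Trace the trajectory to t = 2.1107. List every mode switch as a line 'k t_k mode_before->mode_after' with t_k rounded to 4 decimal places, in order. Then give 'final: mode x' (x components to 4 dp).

Mode 0: guard c·x = 3.6856 hit at Δt = 1.1613 (t = 1.1613), x⁻ = (-3.6856) → reset → x⁺ = (-3.2096), jump to mode 2
Mode 2: flow for 0.9494 to horizon, guard not reached → x = (-5.2813)

1 1.1613 0->2
final: 2 -5.2813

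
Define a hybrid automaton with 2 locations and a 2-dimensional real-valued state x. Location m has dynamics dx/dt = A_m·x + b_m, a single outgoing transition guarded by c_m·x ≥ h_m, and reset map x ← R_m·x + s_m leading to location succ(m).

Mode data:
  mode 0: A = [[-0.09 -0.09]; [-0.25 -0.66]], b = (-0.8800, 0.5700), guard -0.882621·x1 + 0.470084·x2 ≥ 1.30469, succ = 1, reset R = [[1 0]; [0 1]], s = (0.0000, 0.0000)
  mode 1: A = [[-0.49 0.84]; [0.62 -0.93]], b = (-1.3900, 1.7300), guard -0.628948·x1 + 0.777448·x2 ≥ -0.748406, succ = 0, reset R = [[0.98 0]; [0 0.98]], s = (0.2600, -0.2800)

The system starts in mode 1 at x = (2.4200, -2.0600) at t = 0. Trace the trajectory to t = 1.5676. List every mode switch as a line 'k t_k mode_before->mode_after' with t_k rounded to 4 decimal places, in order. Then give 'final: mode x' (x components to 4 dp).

1 0.4995 1->0
final: 0 0.1657 0.0734

Mode 1: guard c·x = -0.7484 hit at Δt = 0.4995 (t = 0.4995), x⁻ = (0.9071, -0.2288) → reset → x⁺ = (1.1490, -0.5042), jump to mode 0
Mode 0: flow for 1.0681 to horizon, guard not reached → x = (0.1657, 0.0734)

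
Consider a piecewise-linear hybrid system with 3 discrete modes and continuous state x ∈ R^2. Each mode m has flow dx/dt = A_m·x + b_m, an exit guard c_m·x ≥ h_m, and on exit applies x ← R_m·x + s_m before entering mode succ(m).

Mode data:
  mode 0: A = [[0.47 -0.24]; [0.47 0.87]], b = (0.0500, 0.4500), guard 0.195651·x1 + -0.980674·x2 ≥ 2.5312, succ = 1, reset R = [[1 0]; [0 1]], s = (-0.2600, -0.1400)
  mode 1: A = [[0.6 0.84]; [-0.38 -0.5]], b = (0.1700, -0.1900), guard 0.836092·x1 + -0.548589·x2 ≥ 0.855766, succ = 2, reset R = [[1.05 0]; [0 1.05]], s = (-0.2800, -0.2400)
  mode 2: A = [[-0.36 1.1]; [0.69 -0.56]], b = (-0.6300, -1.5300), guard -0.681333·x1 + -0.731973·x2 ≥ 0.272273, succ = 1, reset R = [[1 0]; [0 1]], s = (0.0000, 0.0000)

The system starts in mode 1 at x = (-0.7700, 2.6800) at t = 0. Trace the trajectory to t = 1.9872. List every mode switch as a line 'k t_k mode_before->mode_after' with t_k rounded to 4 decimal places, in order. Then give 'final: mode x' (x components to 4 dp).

1 1.2262 1->2
final: 2 1.1317 0.2098

Mode 1: guard c·x = 0.8558 hit at Δt = 1.2262 (t = 1.2262), x⁻ = (1.7268, 1.0719) → reset → x⁺ = (1.5332, 0.8855), jump to mode 2
Mode 2: flow for 0.7610 to horizon, guard not reached → x = (1.1317, 0.2098)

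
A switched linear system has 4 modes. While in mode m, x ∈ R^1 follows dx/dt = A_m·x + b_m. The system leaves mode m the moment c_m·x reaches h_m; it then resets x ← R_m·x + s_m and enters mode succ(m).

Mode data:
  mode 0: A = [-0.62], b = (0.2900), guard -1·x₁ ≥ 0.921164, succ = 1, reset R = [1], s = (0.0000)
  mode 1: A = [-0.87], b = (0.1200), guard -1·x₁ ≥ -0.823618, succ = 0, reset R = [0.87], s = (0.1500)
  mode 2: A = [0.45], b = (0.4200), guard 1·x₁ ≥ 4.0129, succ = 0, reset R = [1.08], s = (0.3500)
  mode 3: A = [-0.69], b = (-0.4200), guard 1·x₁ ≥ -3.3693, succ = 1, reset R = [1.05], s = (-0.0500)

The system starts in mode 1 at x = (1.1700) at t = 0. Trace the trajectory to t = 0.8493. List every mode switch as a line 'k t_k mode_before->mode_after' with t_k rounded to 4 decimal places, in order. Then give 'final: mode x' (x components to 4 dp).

Mode 1: guard c·x = -0.8236 hit at Δt = 0.4700 (t = 0.4700), x⁻ = (0.8236) → reset → x⁺ = (0.8665), jump to mode 0
Mode 0: flow for 0.3793 to horizon, guard not reached → x = (0.7830)

1 0.4700 1->0
final: 0 0.7830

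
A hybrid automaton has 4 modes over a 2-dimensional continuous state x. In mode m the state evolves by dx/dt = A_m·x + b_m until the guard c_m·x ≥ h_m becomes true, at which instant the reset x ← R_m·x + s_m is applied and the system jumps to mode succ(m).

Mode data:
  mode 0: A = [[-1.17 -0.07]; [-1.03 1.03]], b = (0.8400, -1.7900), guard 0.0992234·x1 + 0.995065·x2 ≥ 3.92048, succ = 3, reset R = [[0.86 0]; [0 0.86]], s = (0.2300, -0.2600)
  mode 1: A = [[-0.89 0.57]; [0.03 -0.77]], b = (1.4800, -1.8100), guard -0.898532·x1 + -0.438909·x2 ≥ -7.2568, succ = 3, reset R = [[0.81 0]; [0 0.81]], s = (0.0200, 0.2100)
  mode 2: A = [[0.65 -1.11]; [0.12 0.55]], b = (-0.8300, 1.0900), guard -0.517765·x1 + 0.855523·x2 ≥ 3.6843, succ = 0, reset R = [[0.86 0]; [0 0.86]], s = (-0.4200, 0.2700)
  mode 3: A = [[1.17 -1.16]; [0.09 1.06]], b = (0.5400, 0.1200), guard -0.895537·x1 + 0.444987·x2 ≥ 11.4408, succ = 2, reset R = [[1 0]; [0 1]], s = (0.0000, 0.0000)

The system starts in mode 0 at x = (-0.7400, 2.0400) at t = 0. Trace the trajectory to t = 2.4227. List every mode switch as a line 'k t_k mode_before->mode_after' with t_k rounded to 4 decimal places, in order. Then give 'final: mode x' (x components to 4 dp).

Mode 0: guard c·x = 3.9205 hit at Δt = 1.5439 (t = 1.5439), x⁻ = (0.3219, 3.9078) → reset → x⁺ = (0.5069, 3.1007), jump to mode 3
Mode 3: flow for 0.8788 to horizon, guard not reached → x = (-6.2392, 7.8586)

1 1.5439 0->3
final: 3 -6.2392 7.8586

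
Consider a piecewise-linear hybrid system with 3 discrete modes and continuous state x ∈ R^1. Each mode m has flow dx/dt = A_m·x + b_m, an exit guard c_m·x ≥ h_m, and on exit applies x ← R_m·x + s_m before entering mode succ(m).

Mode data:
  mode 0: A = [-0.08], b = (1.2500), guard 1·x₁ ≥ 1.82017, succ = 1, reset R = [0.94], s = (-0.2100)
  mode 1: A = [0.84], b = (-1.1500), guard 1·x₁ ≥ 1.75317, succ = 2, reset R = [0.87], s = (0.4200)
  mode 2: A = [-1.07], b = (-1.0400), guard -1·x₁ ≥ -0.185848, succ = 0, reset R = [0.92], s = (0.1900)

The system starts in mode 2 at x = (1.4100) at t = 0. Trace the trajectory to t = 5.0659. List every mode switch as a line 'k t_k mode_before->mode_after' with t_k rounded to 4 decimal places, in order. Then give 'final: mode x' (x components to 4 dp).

1 0.6742 2->0
2 1.9302 0->1
3 3.2026 1->2
4 4.0663 2->0
final: 0 1.5341

Mode 2: guard c·x = -0.1858 hit at Δt = 0.6742 (t = 0.6742), x⁻ = (0.1858) → reset → x⁺ = (0.3610), jump to mode 0
Mode 0: guard c·x = 1.8202 hit at Δt = 1.2560 (t = 1.9302), x⁻ = (1.8202) → reset → x⁺ = (1.5010), jump to mode 1
Mode 1: guard c·x = 1.7532 hit at Δt = 1.2724 (t = 3.2026), x⁻ = (1.7532) → reset → x⁺ = (1.9453), jump to mode 2
Mode 2: guard c·x = -0.1858 hit at Δt = 0.8636 (t = 4.0663), x⁻ = (0.1858) → reset → x⁺ = (0.3610), jump to mode 0
Mode 0: flow for 0.9996 to horizon, guard not reached → x = (1.5341)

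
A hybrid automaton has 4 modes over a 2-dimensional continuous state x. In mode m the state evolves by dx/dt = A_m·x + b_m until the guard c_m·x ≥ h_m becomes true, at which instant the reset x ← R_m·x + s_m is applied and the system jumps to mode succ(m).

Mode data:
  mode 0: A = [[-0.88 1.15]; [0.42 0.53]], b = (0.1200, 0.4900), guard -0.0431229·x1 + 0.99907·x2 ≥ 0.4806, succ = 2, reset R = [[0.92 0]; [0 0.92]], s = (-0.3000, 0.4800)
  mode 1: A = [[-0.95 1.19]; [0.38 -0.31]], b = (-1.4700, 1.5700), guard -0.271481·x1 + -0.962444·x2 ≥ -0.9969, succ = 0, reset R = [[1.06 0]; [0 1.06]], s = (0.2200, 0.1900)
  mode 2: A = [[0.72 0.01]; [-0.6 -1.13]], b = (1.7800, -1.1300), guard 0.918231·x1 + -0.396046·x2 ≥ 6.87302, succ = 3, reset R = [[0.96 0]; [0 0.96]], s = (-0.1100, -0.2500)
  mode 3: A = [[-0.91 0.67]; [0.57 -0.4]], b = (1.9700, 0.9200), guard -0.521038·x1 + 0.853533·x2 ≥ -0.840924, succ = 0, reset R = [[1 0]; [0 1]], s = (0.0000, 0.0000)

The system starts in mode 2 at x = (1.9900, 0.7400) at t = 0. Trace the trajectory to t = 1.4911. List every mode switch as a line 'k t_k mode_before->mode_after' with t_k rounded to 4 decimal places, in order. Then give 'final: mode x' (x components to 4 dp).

1 0.9886 2->3
final: 3 4.4873 -0.0224

Mode 2: guard c·x = 6.8730 hit at Δt = 0.9886 (t = 0.9886), x⁻ = (6.6129, -2.0222) → reset → x⁺ = (6.2383, -2.1913), jump to mode 3
Mode 3: flow for 0.5025 to horizon, guard not reached → x = (4.4873, -0.0224)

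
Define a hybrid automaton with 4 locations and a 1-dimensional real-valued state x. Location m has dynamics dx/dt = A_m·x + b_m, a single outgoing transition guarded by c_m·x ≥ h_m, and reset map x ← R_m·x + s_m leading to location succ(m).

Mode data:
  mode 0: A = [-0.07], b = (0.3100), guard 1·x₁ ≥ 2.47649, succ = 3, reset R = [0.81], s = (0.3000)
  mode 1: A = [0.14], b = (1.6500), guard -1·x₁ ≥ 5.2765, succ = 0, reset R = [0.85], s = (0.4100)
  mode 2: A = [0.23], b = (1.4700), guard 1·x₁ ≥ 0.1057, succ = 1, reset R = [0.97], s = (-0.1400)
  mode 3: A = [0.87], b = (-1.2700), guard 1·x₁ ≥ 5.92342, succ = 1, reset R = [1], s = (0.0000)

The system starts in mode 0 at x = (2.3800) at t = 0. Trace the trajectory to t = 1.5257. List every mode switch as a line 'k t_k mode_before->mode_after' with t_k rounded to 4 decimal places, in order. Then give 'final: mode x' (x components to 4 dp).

1 0.6892 0->3
final: 3 3.2117

Mode 0: guard c·x = 2.4765 hit at Δt = 0.6892 (t = 0.6892), x⁻ = (2.4765) → reset → x⁺ = (2.3060), jump to mode 3
Mode 3: flow for 0.8365 to horizon, guard not reached → x = (3.2117)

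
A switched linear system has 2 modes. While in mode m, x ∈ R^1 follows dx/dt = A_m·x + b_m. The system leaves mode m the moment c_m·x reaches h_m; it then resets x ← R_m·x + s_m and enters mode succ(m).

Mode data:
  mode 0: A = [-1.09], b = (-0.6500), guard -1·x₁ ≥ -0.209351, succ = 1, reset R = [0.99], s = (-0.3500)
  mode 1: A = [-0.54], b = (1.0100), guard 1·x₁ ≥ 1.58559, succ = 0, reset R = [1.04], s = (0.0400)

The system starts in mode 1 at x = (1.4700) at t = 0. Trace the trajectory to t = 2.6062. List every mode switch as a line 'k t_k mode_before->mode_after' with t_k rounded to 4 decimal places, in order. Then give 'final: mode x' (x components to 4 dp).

1 0.6309 1->0
2 1.5874 0->1
final: 1 0.7091

Mode 1: guard c·x = 1.5856 hit at Δt = 0.6309 (t = 0.6309), x⁻ = (1.5856) → reset → x⁺ = (1.6890), jump to mode 0
Mode 0: guard c·x = -0.2094 hit at Δt = 0.9565 (t = 1.5874), x⁻ = (0.2094) → reset → x⁺ = (-0.1427), jump to mode 1
Mode 1: flow for 1.0188 to horizon, guard not reached → x = (0.7091)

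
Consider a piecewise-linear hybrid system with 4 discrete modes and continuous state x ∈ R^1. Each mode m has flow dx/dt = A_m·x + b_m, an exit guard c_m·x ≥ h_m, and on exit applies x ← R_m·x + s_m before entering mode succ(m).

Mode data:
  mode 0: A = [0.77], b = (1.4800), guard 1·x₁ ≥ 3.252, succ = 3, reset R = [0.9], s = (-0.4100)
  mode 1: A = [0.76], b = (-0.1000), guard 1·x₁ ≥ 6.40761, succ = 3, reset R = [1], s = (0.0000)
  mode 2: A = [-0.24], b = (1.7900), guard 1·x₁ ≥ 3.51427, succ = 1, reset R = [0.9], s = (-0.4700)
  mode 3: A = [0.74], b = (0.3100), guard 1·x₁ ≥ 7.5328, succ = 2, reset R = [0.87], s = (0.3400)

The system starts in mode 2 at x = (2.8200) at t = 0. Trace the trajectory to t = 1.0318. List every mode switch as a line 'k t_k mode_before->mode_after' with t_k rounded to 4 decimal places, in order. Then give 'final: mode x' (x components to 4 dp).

1 0.6756 2->1
final: 1 3.4891

Mode 2: guard c·x = 3.5143 hit at Δt = 0.6756 (t = 0.6756), x⁻ = (3.5143) → reset → x⁺ = (2.6928), jump to mode 1
Mode 1: flow for 0.3562 to horizon, guard not reached → x = (3.4891)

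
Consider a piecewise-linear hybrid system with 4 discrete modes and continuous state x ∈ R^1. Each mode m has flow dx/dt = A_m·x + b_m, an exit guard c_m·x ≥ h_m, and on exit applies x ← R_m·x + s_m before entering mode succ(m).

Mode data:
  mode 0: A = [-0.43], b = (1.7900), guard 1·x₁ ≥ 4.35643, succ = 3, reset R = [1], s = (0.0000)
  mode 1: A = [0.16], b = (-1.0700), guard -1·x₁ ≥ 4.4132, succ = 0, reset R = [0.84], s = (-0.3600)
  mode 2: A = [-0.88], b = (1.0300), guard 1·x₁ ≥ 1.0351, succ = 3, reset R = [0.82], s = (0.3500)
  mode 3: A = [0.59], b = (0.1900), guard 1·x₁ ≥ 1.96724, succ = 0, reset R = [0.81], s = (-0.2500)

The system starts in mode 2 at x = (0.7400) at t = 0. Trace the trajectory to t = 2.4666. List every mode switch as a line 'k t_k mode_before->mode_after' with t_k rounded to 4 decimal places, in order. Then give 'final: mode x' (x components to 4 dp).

Mode 2: guard c·x = 1.0351 hit at Δt = 1.3147 (t = 1.3147), x⁻ = (1.0351) → reset → x⁺ = (1.1988), jump to mode 3
Mode 3: guard c·x = 1.9672 hit at Δt = 0.6932 (t = 2.0079), x⁻ = (1.9672) → reset → x⁺ = (1.3435), jump to mode 0
Mode 0: flow for 0.4587 to horizon, guard not reached → x = (1.8481)

1 1.3147 2->3
2 2.0079 3->0
final: 0 1.8481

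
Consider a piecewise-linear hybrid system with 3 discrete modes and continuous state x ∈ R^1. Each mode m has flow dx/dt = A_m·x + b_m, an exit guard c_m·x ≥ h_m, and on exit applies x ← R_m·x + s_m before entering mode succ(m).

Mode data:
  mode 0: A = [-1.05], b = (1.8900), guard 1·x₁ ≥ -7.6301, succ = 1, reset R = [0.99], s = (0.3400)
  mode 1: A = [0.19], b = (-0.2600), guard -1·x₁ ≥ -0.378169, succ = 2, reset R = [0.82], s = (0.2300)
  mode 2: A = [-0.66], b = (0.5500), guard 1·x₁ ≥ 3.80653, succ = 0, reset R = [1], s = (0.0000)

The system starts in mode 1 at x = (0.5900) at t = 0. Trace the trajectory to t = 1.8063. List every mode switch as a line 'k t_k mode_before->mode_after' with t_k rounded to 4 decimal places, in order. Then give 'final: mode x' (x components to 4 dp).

Mode 1: guard c·x = -0.3782 hit at Δt = 1.2668 (t = 1.2668), x⁻ = (0.3782) → reset → x⁺ = (0.5401), jump to mode 2
Mode 2: flow for 0.5395 to horizon, guard not reached → x = (0.6279)

1 1.2668 1->2
final: 2 0.6279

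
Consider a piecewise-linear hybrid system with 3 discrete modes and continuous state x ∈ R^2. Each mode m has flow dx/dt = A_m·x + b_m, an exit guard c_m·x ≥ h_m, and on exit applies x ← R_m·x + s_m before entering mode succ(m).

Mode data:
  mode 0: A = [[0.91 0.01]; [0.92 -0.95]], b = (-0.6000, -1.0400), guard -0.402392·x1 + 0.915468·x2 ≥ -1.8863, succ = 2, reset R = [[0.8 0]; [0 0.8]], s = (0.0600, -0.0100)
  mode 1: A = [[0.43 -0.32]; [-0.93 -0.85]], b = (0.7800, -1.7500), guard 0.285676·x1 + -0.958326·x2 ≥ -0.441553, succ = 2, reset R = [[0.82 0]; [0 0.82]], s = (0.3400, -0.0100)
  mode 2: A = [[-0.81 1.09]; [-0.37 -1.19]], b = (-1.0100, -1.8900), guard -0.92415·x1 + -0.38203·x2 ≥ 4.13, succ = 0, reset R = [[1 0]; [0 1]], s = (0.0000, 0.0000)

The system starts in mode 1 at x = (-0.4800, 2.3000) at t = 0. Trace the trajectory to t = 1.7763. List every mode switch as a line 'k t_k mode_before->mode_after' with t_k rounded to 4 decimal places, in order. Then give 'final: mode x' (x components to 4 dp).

1 0.8129 1->2
final: 2 -1.0105 -0.8759

Mode 1: guard c·x = -0.4416 hit at Δt = 0.8129 (t = 0.8129), x⁻ = (-0.3229, 0.3645) → reset → x⁺ = (0.0752, 0.2889), jump to mode 2
Mode 2: flow for 0.9634 to horizon, guard not reached → x = (-1.0105, -0.8759)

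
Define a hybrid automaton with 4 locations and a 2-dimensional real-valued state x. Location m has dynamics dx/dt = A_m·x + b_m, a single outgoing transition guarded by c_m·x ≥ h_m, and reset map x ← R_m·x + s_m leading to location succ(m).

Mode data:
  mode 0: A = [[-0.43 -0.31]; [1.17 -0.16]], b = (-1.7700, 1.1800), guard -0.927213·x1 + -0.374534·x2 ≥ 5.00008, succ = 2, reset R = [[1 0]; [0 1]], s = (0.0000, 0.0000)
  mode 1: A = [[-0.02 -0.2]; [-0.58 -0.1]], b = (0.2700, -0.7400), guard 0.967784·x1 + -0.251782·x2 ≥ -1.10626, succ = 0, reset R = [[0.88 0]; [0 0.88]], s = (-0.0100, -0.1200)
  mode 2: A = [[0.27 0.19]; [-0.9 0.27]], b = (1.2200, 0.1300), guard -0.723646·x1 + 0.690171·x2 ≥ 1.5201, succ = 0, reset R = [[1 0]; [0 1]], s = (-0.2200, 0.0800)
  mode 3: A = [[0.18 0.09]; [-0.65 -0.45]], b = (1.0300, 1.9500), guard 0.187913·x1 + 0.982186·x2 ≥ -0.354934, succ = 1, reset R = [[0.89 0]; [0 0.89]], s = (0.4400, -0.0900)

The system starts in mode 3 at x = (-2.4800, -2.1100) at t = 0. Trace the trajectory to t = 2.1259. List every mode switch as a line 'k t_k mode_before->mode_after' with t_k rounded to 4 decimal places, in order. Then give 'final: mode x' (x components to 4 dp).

1 0.5540 3->1
2 1.7933 1->0
final: 0 -1.4154 -0.1973

Mode 3: guard c·x = -0.3549 hit at Δt = 0.5540 (t = 0.5540), x⁻ = (-2.1919, 0.0580) → reset → x⁺ = (-1.5108, -0.0384), jump to mode 1
Mode 1: guard c·x = -1.1063 hit at Δt = 1.2393 (t = 1.7933), x⁻ = (-1.1438, -0.0027) → reset → x⁺ = (-1.0165, -0.1224), jump to mode 0
Mode 0: flow for 0.3326 to horizon, guard not reached → x = (-1.4154, -0.1973)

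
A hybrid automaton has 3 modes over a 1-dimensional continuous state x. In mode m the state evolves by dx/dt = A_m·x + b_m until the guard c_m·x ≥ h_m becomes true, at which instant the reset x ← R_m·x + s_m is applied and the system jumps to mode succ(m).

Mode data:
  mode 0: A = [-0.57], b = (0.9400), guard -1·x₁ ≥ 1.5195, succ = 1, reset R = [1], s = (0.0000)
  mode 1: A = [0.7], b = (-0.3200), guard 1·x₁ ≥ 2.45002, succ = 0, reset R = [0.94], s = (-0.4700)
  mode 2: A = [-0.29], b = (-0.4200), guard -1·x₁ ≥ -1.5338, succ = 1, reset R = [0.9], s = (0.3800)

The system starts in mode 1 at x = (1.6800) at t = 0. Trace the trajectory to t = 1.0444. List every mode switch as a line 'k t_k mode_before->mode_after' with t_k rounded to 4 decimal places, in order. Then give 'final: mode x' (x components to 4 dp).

Mode 1: guard c·x = 2.4500 hit at Δt = 0.6977 (t = 0.6977), x⁻ = (2.4500) → reset → x⁺ = (1.8330), jump to mode 0
Mode 0: flow for 0.3467 to horizon, guard not reached → x = (1.8000)

1 0.6977 1->0
final: 0 1.8000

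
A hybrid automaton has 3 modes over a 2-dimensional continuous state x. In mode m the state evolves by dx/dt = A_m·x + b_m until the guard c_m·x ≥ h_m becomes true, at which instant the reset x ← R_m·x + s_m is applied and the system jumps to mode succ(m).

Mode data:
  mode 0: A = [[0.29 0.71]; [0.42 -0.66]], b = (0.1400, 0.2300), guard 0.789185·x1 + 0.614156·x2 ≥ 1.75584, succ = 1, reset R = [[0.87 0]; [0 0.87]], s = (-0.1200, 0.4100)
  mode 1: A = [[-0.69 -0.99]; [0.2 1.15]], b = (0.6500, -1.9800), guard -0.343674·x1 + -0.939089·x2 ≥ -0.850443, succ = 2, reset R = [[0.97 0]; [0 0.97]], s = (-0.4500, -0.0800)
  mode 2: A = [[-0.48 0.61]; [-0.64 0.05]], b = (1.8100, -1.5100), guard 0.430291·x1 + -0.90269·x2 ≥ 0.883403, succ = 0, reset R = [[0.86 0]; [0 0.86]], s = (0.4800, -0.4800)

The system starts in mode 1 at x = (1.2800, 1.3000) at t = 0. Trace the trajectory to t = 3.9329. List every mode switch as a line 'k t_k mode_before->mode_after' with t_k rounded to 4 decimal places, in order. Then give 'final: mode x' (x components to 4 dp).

Mode 1: guard c·x = -0.8504 hit at Δt = 0.9368 (t = 0.9368), x⁻ = (0.3926, 0.7619) → reset → x⁺ = (-0.0691, 0.6591), jump to mode 2
Mode 2: guard c·x = 0.8834 hit at Δt = 0.6396 (t = 1.5764), x⁻ = (0.9731, -0.5148) → reset → x⁺ = (1.3168, -0.9227), jump to mode 0
Mode 0: guard c·x = 1.7558 hit at Δt = 1.3548 (t = 2.9312), x⁻ = (1.9091, 0.4058) → reset → x⁺ = (1.5409, 0.7630), jump to mode 1
Mode 1: guard c·x = -0.8504 hit at Δt = 0.3170 (t = 3.2482), x⁻ = (1.2511, 0.4477) → reset → x⁺ = (0.7636, 0.3543), jump to mode 2
Mode 2: guard c·x = 0.8834 hit at Δt = 0.3478 (t = 3.5960), x⁻ = (1.2216, -0.3963) → reset → x⁺ = (1.5306, -0.8208), jump to mode 0
Mode 0: flow for 0.3369 to horizon, guard not reached → x = (1.5859, -0.3910)

1 0.9368 1->2
2 1.5764 2->0
3 2.9312 0->1
4 3.2482 1->2
5 3.5960 2->0
final: 0 1.5859 -0.3910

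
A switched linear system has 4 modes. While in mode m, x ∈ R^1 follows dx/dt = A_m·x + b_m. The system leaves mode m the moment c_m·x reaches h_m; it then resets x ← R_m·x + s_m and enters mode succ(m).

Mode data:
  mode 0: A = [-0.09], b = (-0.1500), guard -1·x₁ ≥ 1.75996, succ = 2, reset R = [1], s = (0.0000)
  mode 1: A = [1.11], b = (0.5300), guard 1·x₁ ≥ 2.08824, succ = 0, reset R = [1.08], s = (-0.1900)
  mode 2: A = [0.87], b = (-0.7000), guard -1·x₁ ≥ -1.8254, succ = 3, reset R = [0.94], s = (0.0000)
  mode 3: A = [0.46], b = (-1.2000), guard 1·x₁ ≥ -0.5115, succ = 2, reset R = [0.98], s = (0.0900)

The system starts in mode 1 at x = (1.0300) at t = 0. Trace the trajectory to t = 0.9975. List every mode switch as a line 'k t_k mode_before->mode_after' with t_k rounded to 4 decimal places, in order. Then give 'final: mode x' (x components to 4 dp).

Mode 1: guard c·x = 2.0882 hit at Δt = 0.4791 (t = 0.4791), x⁻ = (2.0882) → reset → x⁺ = (2.0653), jump to mode 0
Mode 0: flow for 0.5184 to horizon, guard not reached → x = (1.8952)

1 0.4791 1->0
final: 0 1.8952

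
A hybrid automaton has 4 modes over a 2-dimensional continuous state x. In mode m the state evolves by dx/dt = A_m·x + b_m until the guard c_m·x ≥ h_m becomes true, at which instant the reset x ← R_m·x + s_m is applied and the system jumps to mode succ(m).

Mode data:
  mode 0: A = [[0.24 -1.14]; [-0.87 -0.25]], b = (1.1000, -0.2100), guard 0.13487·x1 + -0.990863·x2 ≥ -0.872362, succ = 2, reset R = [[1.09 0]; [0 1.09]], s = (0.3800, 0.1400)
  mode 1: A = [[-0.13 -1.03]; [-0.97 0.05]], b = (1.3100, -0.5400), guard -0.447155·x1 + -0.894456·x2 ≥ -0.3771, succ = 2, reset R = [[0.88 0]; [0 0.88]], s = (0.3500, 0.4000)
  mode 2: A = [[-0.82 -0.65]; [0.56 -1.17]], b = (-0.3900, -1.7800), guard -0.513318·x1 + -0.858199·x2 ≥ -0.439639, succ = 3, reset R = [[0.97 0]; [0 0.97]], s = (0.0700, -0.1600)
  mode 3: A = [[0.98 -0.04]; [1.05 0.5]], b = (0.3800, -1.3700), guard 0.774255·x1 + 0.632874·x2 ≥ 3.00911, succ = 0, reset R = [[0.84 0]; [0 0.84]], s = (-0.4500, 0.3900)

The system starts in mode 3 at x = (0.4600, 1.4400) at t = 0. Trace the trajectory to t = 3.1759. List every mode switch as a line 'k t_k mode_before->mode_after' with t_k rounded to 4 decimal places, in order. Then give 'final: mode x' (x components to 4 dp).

1 1.1580 3->0
2 1.9337 0->2
3 2.4715 2->3
final: 3 1.6748 -0.2169

Mode 3: guard c·x = 3.0091 hit at Δt = 1.1580 (t = 1.1580), x⁻ = (2.1159, 2.1661) → reset → x⁺ = (1.3274, 2.2095), jump to mode 0
Mode 0: guard c·x = -0.8724 hit at Δt = 0.7757 (t = 1.9337), x⁻ = (0.9889, 1.0150) → reset → x⁺ = (1.4578, 1.2464), jump to mode 2
Mode 2: guard c·x = -0.4396 hit at Δt = 0.5378 (t = 2.4715), x⁻ = (0.5910, 0.1588) → reset → x⁺ = (0.6433, -0.0060), jump to mode 3
Mode 3: flow for 0.7044 to horizon, guard not reached → x = (1.6748, -0.2169)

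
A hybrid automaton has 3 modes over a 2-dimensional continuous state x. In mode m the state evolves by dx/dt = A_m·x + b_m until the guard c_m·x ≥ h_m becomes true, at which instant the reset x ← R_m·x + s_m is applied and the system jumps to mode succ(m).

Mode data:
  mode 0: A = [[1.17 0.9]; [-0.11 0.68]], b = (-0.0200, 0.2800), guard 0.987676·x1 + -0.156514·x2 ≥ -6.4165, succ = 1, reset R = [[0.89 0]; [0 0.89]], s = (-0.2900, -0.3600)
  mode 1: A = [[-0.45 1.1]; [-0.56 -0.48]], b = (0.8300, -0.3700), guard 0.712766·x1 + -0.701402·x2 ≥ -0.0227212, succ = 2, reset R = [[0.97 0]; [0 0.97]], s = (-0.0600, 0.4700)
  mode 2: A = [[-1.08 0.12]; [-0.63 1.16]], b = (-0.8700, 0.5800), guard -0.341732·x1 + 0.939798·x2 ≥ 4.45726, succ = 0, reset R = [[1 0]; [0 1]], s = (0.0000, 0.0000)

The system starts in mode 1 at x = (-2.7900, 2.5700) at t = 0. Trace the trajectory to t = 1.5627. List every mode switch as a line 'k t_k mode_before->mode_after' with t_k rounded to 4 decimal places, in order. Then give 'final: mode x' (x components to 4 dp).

1 1.2033 1->2
final: 2 0.5611 2.5723

Mode 1: guard c·x = -0.0227 hit at Δt = 1.2033 (t = 1.2033), x⁻ = (1.1938, 1.2455) → reset → x⁺ = (1.0979, 1.6781), jump to mode 2
Mode 2: flow for 0.3594 to horizon, guard not reached → x = (0.5611, 2.5723)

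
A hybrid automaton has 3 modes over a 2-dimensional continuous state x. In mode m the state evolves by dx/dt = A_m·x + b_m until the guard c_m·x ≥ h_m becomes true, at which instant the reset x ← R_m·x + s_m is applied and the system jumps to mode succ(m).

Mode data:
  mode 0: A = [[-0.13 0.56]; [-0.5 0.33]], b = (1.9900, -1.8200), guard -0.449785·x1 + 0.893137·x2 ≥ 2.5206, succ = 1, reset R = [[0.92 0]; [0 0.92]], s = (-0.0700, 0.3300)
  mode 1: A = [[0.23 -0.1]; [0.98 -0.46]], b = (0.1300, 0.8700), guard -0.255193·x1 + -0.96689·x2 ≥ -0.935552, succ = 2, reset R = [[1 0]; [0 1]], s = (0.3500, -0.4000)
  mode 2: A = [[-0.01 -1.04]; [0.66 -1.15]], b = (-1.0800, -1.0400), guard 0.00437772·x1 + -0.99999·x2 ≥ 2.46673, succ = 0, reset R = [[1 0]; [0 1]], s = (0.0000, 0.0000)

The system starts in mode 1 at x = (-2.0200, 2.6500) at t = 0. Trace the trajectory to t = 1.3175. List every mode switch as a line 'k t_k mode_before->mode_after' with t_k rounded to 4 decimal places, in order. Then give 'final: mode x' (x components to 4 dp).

1 0.4852 1->2
final: 2 -2.7765 -1.0189

Mode 1: guard c·x = -0.9356 hit at Δt = 0.4852 (t = 0.4852), x⁻ = (-2.3002, 1.5747) → reset → x⁺ = (-1.9502, 1.1747), jump to mode 2
Mode 2: flow for 0.8323 to horizon, guard not reached → x = (-2.7765, -1.0189)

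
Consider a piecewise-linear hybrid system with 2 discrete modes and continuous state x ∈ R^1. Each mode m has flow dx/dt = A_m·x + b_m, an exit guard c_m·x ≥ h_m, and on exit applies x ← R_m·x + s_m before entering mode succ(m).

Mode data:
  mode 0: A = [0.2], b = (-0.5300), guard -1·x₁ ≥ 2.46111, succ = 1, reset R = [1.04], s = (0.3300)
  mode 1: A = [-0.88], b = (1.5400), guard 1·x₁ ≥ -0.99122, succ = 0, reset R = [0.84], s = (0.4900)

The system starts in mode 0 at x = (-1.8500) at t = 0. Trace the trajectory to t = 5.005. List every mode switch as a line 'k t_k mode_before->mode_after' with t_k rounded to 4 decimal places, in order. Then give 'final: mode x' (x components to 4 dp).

1 0.6367 0->1
2 1.0603 1->0
3 3.7366 0->1
4 4.1602 1->0
final: 0 -0.8935

Mode 0: guard c·x = 2.4611 hit at Δt = 0.6367 (t = 0.6367), x⁻ = (-2.4611) → reset → x⁺ = (-2.2296), jump to mode 1
Mode 1: guard c·x = -0.9912 hit at Δt = 0.4236 (t = 1.0603), x⁻ = (-0.9912) → reset → x⁺ = (-0.3426), jump to mode 0
Mode 0: guard c·x = 2.4611 hit at Δt = 2.6763 (t = 3.7366), x⁻ = (-2.4611) → reset → x⁺ = (-2.2296), jump to mode 1
Mode 1: guard c·x = -0.9912 hit at Δt = 0.4236 (t = 4.1602), x⁻ = (-0.9912) → reset → x⁺ = (-0.3426), jump to mode 0
Mode 0: flow for 0.8448 to horizon, guard not reached → x = (-0.8935)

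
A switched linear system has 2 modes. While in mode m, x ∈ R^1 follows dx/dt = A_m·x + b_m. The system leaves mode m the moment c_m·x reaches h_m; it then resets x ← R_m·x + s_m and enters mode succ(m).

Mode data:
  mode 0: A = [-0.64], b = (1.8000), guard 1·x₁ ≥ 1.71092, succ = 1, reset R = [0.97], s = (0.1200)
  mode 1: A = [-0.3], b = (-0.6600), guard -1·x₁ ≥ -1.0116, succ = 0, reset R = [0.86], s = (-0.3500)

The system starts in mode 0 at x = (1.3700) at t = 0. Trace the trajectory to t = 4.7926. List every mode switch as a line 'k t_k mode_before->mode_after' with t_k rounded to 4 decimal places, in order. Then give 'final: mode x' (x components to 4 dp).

Mode 0: guard c·x = 1.7109 hit at Δt = 0.4213 (t = 0.4213), x⁻ = (1.7109) → reset → x⁺ = (1.7796), jump to mode 1
Mode 1: guard c·x = -1.0116 hit at Δt = 0.7147 (t = 1.1360), x⁻ = (1.0116) → reset → x⁺ = (0.5200), jump to mode 0
Mode 0: guard c·x = 1.7109 hit at Δt = 1.1452 (t = 2.2812), x⁻ = (1.7109) → reset → x⁺ = (1.7796), jump to mode 1
Mode 1: guard c·x = -1.0116 hit at Δt = 0.7147 (t = 2.9959), x⁻ = (1.0116) → reset → x⁺ = (0.5200), jump to mode 0
Mode 0: guard c·x = 1.7109 hit at Δt = 1.1452 (t = 4.1410), x⁻ = (1.7109) → reset → x⁺ = (1.7796), jump to mode 1
Mode 1: flow for 0.6516 to horizon, guard not reached → x = (1.0730)

1 0.4213 0->1
2 1.1360 1->0
3 2.2812 0->1
4 2.9959 1->0
5 4.1410 0->1
final: 1 1.0730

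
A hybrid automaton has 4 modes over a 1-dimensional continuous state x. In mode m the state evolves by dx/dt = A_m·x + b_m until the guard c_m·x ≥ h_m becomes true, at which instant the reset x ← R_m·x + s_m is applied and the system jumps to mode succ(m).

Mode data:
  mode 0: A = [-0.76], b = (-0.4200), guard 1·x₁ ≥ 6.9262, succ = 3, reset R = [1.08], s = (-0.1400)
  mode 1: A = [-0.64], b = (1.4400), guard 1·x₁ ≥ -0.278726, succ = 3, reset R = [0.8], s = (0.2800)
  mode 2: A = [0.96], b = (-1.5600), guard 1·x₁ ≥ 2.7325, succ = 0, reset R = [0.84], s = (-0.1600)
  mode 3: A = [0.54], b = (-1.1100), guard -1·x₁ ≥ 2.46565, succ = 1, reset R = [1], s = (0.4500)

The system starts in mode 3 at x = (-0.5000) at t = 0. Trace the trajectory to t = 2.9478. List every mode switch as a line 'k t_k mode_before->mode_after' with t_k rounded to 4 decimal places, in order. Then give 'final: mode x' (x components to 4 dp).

1 1.0565 3->1
2 1.8735 1->3
final: 3 -1.5143

Mode 3: guard c·x = 2.4657 hit at Δt = 1.0565 (t = 1.0565), x⁻ = (-2.4657) → reset → x⁺ = (-2.0156), jump to mode 1
Mode 1: guard c·x = -0.2787 hit at Δt = 0.8170 (t = 1.8735), x⁻ = (-0.2787) → reset → x⁺ = (0.0570), jump to mode 3
Mode 3: flow for 1.0743 to horizon, guard not reached → x = (-1.5143)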